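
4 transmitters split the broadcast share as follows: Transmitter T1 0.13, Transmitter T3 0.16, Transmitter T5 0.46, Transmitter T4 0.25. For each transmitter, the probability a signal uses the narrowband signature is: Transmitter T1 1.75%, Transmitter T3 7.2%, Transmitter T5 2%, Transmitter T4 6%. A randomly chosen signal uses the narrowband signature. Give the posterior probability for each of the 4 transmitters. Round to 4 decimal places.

Unnormalized posteriors (prior × likelihood):
  Transmitter T1: 0.13 × 0.0175 = 0.002275
  Transmitter T3: 0.16 × 0.072 = 0.01152
  Transmitter T5: 0.46 × 0.02 = 0.0092
  Transmitter T4: 0.25 × 0.06 = 0.015
Sum = 0.037995.
P(Transmitter T1 | narrowband) = 0.002275/0.037995 ≈ 0.0599
P(Transmitter T3 | narrowband) = 0.01152/0.037995 ≈ 0.3032
P(Transmitter T5 | narrowband) = 0.0092/0.037995 ≈ 0.2421
P(Transmitter T4 | narrowband) = 0.015/0.037995 ≈ 0.3948

Transmitter T1 0.0599, Transmitter T3 0.3032, Transmitter T5 0.2421, Transmitter T4 0.3948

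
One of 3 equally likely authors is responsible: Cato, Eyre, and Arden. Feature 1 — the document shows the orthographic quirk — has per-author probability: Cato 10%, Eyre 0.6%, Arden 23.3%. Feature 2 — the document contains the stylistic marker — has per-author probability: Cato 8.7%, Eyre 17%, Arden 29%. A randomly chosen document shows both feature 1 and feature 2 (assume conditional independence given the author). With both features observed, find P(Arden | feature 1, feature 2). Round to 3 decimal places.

With a uniform prior (1/3 each), posterior ∝ likelihood:
  Cato: 0.1 × 0.087 = 0.0087
  Eyre: 0.006 × 0.17 = 0.00102
  Arden: 0.233 × 0.29 = 0.06757
Sum = 0.07729.
P(Arden | evidence) = 0.06757 / 0.07729 ≈ 0.874.

0.874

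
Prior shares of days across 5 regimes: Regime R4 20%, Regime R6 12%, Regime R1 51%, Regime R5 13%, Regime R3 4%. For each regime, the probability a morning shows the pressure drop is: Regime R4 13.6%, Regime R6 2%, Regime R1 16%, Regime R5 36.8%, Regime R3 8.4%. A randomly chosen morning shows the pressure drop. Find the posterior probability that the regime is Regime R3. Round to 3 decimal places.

0.021

Compute prior × likelihood for every hypothesis:
  Regime R4: 0.2 × 0.136 = 0.0272
  Regime R6: 0.12 × 0.02 = 0.0024
  Regime R1: 0.51 × 0.16 = 0.0816
  Regime R5: 0.13 × 0.368 = 0.04784
  Regime R3: 0.04 × 0.084 = 0.00336
Total = 0.1624.
P(Regime R3 | evidence) = 0.00336 / 0.1624 ≈ 0.021.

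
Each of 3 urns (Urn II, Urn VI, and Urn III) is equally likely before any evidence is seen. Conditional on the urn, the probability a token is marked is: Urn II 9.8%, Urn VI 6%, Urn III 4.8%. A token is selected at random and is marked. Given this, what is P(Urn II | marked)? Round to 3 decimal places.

Since the prior is uniform, the posterior is proportional to the likelihood:
  Urn II: 0.098
  Urn VI: 0.06
  Urn III: 0.048
Normalizing constant = 0.206.
P(Urn II | evidence) = 0.098 / 0.206 ≈ 0.476.

0.476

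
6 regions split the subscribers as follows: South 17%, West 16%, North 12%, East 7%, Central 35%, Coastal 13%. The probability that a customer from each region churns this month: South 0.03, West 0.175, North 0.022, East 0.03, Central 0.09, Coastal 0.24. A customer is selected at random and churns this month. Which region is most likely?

Central

Prior × likelihood for each hypothesis:
  South: 0.17 × 0.03 = 0.0051
  West: 0.16 × 0.175 = 0.028
  North: 0.12 × 0.022 = 0.00264
  East: 0.07 × 0.03 = 0.0021
  Central: 0.35 × 0.09 = 0.0315
  Coastal: 0.13 × 0.24 = 0.0312
Total = 0.10054.
Largest term belongs to Central, so Central is most probable.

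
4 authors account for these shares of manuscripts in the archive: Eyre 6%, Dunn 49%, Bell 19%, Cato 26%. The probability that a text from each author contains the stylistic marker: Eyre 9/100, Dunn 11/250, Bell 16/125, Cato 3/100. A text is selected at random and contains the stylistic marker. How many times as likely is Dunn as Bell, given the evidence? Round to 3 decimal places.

0.887

Compute prior × likelihood for every hypothesis:
  Eyre: 0.06 × 0.09 = 0.0054
  Dunn: 0.49 × 0.044 = 0.02156
  Bell: 0.19 × 0.128 = 0.02432
  Cato: 0.26 × 0.03 = 0.0078
Total = 0.05908.
The ratio is 0.02156 / 0.02432 (the normalizer cancels) = 0.887.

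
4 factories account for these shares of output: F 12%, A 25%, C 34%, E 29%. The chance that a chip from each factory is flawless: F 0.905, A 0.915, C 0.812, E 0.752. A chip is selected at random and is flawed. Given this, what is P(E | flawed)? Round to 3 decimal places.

0.427

Taking complements, P(flawed | each) = F 0.095, A 0.085, C 0.188, E 0.248.
Unnormalized posteriors (prior × likelihood):
  F: 0.12 × 0.095 = 0.0114
  A: 0.25 × 0.085 = 0.02125
  C: 0.34 × 0.188 = 0.06392
  E: 0.29 × 0.248 = 0.07192
Total = 0.16849.
P(E | evidence) = 0.07192 / 0.16849 ≈ 0.427.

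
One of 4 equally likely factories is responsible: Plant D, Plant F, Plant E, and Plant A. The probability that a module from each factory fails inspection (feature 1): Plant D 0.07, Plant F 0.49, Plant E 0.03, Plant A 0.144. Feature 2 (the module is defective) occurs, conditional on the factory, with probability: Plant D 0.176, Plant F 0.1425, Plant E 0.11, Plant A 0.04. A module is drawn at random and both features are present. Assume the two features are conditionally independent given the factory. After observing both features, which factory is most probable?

Plant F

With a uniform prior (1/4 each), posterior ∝ likelihood:
  Plant D: 0.07 × 0.176 = 0.01232
  Plant F: 0.49 × 0.1425 = 0.069825
  Plant E: 0.03 × 0.11 = 0.0033
  Plant A: 0.144 × 0.04 = 0.00576
Sum = 0.091205.
Largest term belongs to Plant F, so Plant F is most probable.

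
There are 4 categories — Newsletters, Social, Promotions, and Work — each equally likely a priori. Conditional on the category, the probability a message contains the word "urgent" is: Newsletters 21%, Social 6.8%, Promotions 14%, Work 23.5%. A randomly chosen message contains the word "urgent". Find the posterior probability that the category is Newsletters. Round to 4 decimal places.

With a uniform prior (1/4 each), posterior ∝ likelihood:
  Newsletters: 0.21
  Social: 0.068
  Promotions: 0.14
  Work: 0.235
Total = 0.653.
P(Newsletters | evidence) = 0.21 / 0.653 ≈ 0.3216.

0.3216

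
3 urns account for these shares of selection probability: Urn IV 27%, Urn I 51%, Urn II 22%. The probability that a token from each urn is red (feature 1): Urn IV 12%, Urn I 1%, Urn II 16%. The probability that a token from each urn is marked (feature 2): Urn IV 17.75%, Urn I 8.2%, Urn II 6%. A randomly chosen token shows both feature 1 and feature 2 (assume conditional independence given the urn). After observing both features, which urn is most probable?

Urn IV

By Bayes' rule, posterior ∝ prior × likelihood:
  Urn IV: 0.27 × 0.12 × 0.1775 = 0.005751
  Urn I: 0.51 × 0.01 × 0.082 = 0.0004182
  Urn II: 0.22 × 0.16 × 0.06 = 0.002112
Normalizing constant = 0.0082812.
Largest term belongs to Urn IV, so Urn IV is most probable.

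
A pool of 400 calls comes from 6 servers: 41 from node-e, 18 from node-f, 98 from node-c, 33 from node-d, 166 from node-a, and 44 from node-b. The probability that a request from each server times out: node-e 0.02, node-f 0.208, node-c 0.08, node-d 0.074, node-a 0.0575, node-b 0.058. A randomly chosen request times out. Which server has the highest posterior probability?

Unnormalized posteriors (prior × likelihood):
  node-e: 0.1025 × 0.02 = 0.00205
  node-f: 0.045 × 0.208 = 0.00936
  node-c: 0.245 × 0.08 = 0.0196
  node-d: 0.0825 × 0.074 = 0.006105
  node-a: 0.415 × 0.0575 = 0.0238625
  node-b: 0.11 × 0.058 = 0.00638
Normalizing constant = 0.0673575.
Largest term belongs to node-a, so node-a is most probable.

node-a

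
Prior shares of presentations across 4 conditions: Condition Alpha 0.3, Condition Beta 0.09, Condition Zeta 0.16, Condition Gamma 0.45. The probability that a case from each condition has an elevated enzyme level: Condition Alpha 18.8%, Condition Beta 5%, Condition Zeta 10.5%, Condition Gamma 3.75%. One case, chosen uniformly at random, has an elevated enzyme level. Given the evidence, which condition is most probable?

Unnormalized posteriors (prior × likelihood):
  Condition Alpha: 0.3 × 0.188 = 0.0564
  Condition Beta: 0.09 × 0.05 = 0.0045
  Condition Zeta: 0.16 × 0.105 = 0.0168
  Condition Gamma: 0.45 × 0.0375 = 0.016875
Total = 0.094575.
Largest term belongs to Condition Alpha, so Condition Alpha is most probable.

Condition Alpha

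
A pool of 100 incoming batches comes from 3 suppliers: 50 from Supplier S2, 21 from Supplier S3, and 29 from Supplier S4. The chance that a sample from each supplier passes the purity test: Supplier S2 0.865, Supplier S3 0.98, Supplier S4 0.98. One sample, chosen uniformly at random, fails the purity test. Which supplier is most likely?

Supplier S2

Taking complements, P(off-spec | each) = Supplier S2 0.135, Supplier S3 0.02, Supplier S4 0.02.
By Bayes' rule, posterior ∝ prior × likelihood:
  Supplier S2: 0.5 × 0.135 = 0.0675
  Supplier S3: 0.21 × 0.02 = 0.0042
  Supplier S4: 0.29 × 0.02 = 0.0058
Normalizing constant = 0.0775.
Largest term belongs to Supplier S2, so Supplier S2 is most probable.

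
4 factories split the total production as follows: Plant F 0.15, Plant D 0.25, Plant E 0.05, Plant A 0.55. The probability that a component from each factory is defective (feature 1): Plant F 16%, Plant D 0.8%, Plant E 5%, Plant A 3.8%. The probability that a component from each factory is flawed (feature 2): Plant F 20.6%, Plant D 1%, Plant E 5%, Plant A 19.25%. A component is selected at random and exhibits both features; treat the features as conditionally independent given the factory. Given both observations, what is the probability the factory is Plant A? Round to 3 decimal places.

Compute prior × likelihood for every hypothesis:
  Plant F: 0.15 × 0.16 × 0.206 = 0.004944
  Plant D: 0.25 × 0.008 × 0.01 = 0.00002
  Plant E: 0.05 × 0.05 × 0.05 = 0.000125
  Plant A: 0.55 × 0.038 × 0.1925 = 0.00402325
Sum = 0.00911225.
P(Plant A | evidence) = 0.00402325 / 0.00911225 ≈ 0.442.

0.442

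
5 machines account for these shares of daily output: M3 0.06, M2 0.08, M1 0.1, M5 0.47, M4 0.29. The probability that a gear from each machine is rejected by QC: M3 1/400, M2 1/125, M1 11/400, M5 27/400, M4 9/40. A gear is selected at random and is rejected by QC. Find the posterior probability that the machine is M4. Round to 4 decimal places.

By Bayes' rule, posterior ∝ prior × likelihood:
  M3: 0.06 × 0.0025 = 0.00015
  M2: 0.08 × 0.008 = 0.00064
  M1: 0.1 × 0.0275 = 0.00275
  M5: 0.47 × 0.0675 = 0.031725
  M4: 0.29 × 0.225 = 0.06525
Sum = 0.100515.
P(M4 | evidence) = 0.06525 / 0.100515 ≈ 0.6492.

0.6492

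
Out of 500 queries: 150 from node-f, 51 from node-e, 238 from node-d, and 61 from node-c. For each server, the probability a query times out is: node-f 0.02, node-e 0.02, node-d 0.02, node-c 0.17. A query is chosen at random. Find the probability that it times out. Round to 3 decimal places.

0.038

Unnormalized posteriors (prior × likelihood):
  node-f: 0.3 × 0.02 = 0.006
  node-e: 0.102 × 0.02 = 0.00204
  node-d: 0.476 × 0.02 = 0.00952
  node-c: 0.122 × 0.17 = 0.02074
P(timeout) = 0.006 + 0.00204 + 0.00952 + 0.02074 = 0.0383 → 0.038.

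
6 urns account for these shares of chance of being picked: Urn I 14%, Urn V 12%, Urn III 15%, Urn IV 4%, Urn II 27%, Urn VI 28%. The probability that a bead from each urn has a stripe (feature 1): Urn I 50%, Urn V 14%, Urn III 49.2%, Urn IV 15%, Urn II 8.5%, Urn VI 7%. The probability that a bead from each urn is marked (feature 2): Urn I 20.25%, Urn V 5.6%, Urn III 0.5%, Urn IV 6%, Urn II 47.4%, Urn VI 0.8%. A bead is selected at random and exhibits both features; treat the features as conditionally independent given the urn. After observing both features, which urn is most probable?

Urn I

Compute prior × likelihood for every hypothesis:
  Urn I: 0.14 × 0.5 × 0.2025 = 0.014175
  Urn V: 0.12 × 0.14 × 0.056 = 0.0009408
  Urn III: 0.15 × 0.492 × 0.005 = 0.000369
  Urn IV: 0.04 × 0.15 × 0.06 = 0.00036
  Urn II: 0.27 × 0.085 × 0.474 = 0.0108783
  Urn VI: 0.28 × 0.07 × 0.008 = 0.0001568
Total = 0.0268799.
Largest term belongs to Urn I, so Urn I is most probable.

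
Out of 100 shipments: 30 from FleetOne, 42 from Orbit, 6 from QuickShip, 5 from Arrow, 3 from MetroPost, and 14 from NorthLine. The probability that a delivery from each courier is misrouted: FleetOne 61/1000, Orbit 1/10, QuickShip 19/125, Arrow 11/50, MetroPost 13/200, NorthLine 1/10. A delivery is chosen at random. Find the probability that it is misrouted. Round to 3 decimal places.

Compute prior × likelihood for every hypothesis:
  FleetOne: 0.3 × 0.061 = 0.0183
  Orbit: 0.42 × 0.1 = 0.042
  QuickShip: 0.06 × 0.152 = 0.00912
  Arrow: 0.05 × 0.22 = 0.011
  MetroPost: 0.03 × 0.065 = 0.00195
  NorthLine: 0.14 × 0.1 = 0.014
P(misrouted) = 0.0183 + 0.042 + 0.00912 + 0.011 + 0.00195 + 0.014 = 0.09637 → 0.096.

0.096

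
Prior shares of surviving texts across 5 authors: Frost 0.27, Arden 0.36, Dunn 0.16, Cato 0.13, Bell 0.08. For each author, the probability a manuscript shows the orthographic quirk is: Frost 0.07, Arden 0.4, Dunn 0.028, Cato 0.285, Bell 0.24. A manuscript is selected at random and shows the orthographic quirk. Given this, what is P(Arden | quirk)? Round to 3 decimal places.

0.644

Prior × likelihood for each hypothesis:
  Frost: 0.27 × 0.07 = 0.0189
  Arden: 0.36 × 0.4 = 0.144
  Dunn: 0.16 × 0.028 = 0.00448
  Cato: 0.13 × 0.285 = 0.03705
  Bell: 0.08 × 0.24 = 0.0192
Sum = 0.22363.
P(Arden | evidence) = 0.144 / 0.22363 ≈ 0.644.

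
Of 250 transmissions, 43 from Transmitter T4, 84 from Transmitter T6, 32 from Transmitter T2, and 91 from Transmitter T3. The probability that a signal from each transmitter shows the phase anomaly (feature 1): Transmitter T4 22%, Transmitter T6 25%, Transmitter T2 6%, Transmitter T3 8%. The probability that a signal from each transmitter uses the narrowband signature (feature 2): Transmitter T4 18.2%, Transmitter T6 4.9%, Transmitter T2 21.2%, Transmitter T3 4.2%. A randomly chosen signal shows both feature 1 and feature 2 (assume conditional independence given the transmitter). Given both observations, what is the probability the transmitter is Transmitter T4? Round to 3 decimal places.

0.497

Unnormalized posteriors (prior × likelihood):
  Transmitter T4: 0.172 × 0.22 × 0.182 = 0.00688688
  Transmitter T6: 0.336 × 0.25 × 0.049 = 0.004116
  Transmitter T2: 0.128 × 0.06 × 0.212 = 0.00162816
  Transmitter T3: 0.364 × 0.08 × 0.042 = 0.00122304
Total = 0.01385408.
P(Transmitter T4 | evidence) = 0.00688688 / 0.01385408 ≈ 0.497.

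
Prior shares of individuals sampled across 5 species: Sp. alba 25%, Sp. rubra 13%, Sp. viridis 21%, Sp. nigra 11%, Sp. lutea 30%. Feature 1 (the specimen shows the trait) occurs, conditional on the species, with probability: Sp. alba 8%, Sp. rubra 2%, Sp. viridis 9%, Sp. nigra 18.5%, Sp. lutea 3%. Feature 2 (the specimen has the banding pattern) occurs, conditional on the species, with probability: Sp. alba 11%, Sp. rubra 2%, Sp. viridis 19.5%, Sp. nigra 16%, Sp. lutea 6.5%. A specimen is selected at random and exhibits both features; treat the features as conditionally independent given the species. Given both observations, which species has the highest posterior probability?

Compute prior × likelihood for every hypothesis:
  Sp. alba: 0.25 × 0.08 × 0.11 = 0.0022
  Sp. rubra: 0.13 × 0.02 × 0.02 = 0.000052
  Sp. viridis: 0.21 × 0.09 × 0.195 = 0.0036855
  Sp. nigra: 0.11 × 0.185 × 0.16 = 0.003256
  Sp. lutea: 0.3 × 0.03 × 0.065 = 0.000585
Normalizing constant = 0.0097785.
Largest term belongs to Sp. viridis, so Sp. viridis is most probable.

Sp. viridis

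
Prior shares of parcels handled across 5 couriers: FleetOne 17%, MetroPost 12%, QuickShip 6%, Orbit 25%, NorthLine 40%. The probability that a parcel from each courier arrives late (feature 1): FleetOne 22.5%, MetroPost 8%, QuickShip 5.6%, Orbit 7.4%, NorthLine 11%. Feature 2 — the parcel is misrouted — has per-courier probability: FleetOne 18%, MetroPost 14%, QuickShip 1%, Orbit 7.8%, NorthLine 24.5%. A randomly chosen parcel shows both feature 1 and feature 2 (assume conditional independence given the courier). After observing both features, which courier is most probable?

Compute prior × likelihood for every hypothesis:
  FleetOne: 0.17 × 0.225 × 0.18 = 0.006885
  MetroPost: 0.12 × 0.08 × 0.14 = 0.001344
  QuickShip: 0.06 × 0.056 × 0.01 = 0.0000336
  Orbit: 0.25 × 0.074 × 0.078 = 0.001443
  NorthLine: 0.4 × 0.11 × 0.245 = 0.01078
Total = 0.0204856.
Largest term belongs to NorthLine, so NorthLine is most probable.

NorthLine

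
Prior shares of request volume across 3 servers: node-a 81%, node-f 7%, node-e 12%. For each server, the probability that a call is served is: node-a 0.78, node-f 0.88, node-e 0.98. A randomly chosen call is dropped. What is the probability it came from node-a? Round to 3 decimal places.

0.943

Taking complements, P(dropped | each) = node-a 0.22, node-f 0.12, node-e 0.02.
Unnormalized posteriors (prior × likelihood):
  node-a: 0.81 × 0.22 = 0.1782
  node-f: 0.07 × 0.12 = 0.0084
  node-e: 0.12 × 0.02 = 0.0024
Normalizing constant = 0.189.
P(node-a | evidence) = 0.1782 / 0.189 ≈ 0.943.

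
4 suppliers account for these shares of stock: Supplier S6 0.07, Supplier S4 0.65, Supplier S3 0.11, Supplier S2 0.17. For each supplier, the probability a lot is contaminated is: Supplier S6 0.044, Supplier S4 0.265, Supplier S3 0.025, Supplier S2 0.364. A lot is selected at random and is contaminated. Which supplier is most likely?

Supplier S4

Unnormalized posteriors (prior × likelihood):
  Supplier S6: 0.07 × 0.044 = 0.00308
  Supplier S4: 0.65 × 0.265 = 0.17225
  Supplier S3: 0.11 × 0.025 = 0.00275
  Supplier S2: 0.17 × 0.364 = 0.06188
Normalizing constant = 0.23996.
Largest term belongs to Supplier S4, so Supplier S4 is most probable.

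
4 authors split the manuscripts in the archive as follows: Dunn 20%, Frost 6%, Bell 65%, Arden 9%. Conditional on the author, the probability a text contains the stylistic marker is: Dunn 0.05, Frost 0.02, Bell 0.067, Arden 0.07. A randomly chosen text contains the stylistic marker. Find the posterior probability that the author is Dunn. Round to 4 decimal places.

Compute prior × likelihood for every hypothesis:
  Dunn: 0.2 × 0.05 = 0.01
  Frost: 0.06 × 0.02 = 0.0012
  Bell: 0.65 × 0.067 = 0.04355
  Arden: 0.09 × 0.07 = 0.0063
Sum = 0.06105.
P(Dunn | evidence) = 0.01 / 0.06105 ≈ 0.1638.

0.1638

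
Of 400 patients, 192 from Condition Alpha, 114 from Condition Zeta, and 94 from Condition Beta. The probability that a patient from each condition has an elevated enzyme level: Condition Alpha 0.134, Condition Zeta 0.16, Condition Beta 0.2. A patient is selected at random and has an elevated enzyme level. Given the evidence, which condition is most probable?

Compute prior × likelihood for every hypothesis:
  Condition Alpha: 0.48 × 0.134 = 0.06432
  Condition Zeta: 0.285 × 0.16 = 0.0456
  Condition Beta: 0.235 × 0.2 = 0.047
Total = 0.15692.
Largest term belongs to Condition Alpha, so Condition Alpha is most probable.

Condition Alpha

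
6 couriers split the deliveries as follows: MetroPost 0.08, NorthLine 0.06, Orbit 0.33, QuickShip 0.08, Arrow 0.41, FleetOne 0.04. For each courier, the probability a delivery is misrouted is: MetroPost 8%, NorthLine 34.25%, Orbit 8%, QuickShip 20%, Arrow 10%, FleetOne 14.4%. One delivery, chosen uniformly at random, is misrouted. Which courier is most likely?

Arrow

Compute prior × likelihood for every hypothesis:
  MetroPost: 0.08 × 0.08 = 0.0064
  NorthLine: 0.06 × 0.3425 = 0.02055
  Orbit: 0.33 × 0.08 = 0.0264
  QuickShip: 0.08 × 0.2 = 0.016
  Arrow: 0.41 × 0.1 = 0.041
  FleetOne: 0.04 × 0.144 = 0.00576
Sum = 0.11611.
Largest term belongs to Arrow, so Arrow is most probable.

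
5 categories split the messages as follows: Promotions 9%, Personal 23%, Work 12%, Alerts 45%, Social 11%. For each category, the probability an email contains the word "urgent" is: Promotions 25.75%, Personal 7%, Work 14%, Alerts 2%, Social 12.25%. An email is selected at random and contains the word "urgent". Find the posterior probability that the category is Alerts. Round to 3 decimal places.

By Bayes' rule, posterior ∝ prior × likelihood:
  Promotions: 0.09 × 0.2575 = 0.023175
  Personal: 0.23 × 0.07 = 0.0161
  Work: 0.12 × 0.14 = 0.0168
  Alerts: 0.45 × 0.02 = 0.009
  Social: 0.11 × 0.1225 = 0.013475
Total = 0.07855.
P(Alerts | evidence) = 0.009 / 0.07855 ≈ 0.115.

0.115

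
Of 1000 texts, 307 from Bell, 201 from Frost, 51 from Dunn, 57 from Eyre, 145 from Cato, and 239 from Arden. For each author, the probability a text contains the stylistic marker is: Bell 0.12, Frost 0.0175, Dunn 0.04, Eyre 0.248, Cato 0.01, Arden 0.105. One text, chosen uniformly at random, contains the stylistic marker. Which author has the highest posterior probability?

Bell

Compute prior × likelihood for every hypothesis:
  Bell: 0.307 × 0.12 = 0.03684
  Frost: 0.201 × 0.0175 = 0.0035175
  Dunn: 0.051 × 0.04 = 0.00204
  Eyre: 0.057 × 0.248 = 0.014136
  Cato: 0.145 × 0.01 = 0.00145
  Arden: 0.239 × 0.105 = 0.025095
Total = 0.0830785.
Largest term belongs to Bell, so Bell is most probable.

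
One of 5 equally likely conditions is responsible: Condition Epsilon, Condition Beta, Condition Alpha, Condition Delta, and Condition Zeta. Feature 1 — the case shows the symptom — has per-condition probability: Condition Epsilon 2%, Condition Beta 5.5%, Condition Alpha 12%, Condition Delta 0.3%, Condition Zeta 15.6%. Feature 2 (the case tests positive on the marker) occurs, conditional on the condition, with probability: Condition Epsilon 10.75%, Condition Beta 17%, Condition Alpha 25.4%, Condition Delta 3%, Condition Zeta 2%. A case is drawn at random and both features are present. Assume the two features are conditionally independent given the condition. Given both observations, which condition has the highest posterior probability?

With a uniform prior (1/5 each), posterior ∝ likelihood:
  Condition Epsilon: 0.02 × 0.1075 = 0.00215
  Condition Beta: 0.055 × 0.17 = 0.00935
  Condition Alpha: 0.12 × 0.254 = 0.03048
  Condition Delta: 0.003 × 0.03 = 0.00009
  Condition Zeta: 0.156 × 0.02 = 0.00312
Sum = 0.04519.
Largest term belongs to Condition Alpha, so Condition Alpha is most probable.

Condition Alpha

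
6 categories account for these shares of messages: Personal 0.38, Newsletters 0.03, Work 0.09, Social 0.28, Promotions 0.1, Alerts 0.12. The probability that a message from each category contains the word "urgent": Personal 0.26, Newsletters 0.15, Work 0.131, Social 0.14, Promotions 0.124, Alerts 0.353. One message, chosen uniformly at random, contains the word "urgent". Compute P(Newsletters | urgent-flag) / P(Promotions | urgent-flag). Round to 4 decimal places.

0.3629

By Bayes' rule, posterior ∝ prior × likelihood:
  Personal: 0.38 × 0.26 = 0.0988
  Newsletters: 0.03 × 0.15 = 0.0045
  Work: 0.09 × 0.131 = 0.01179
  Social: 0.28 × 0.14 = 0.0392
  Promotions: 0.1 × 0.124 = 0.0124
  Alerts: 0.12 × 0.353 = 0.04236
Sum = 0.20905.
The ratio is 0.0045 / 0.0124 (the normalizer cancels) = 0.3629.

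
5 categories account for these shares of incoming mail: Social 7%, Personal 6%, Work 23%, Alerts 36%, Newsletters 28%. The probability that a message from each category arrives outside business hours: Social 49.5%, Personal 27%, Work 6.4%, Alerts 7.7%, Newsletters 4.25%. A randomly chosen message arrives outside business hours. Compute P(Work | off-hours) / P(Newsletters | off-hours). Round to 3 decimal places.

Compute prior × likelihood for every hypothesis:
  Social: 0.07 × 0.495 = 0.03465
  Personal: 0.06 × 0.27 = 0.0162
  Work: 0.23 × 0.064 = 0.01472
  Alerts: 0.36 × 0.077 = 0.02772
  Newsletters: 0.28 × 0.0425 = 0.0119
Total = 0.10519.
The ratio is 0.01472 / 0.0119 (the normalizer cancels) = 1.237.

1.237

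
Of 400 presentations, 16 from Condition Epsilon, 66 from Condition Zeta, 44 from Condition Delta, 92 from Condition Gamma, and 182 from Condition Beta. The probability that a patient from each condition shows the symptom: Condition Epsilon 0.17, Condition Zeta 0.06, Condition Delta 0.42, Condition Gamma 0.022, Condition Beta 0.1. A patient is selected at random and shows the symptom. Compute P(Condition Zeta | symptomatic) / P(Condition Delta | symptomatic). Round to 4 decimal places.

Unnormalized posteriors (prior × likelihood):
  Condition Epsilon: 0.04 × 0.17 = 0.0068
  Condition Zeta: 0.165 × 0.06 = 0.0099
  Condition Delta: 0.11 × 0.42 = 0.0462
  Condition Gamma: 0.23 × 0.022 = 0.00506
  Condition Beta: 0.455 × 0.1 = 0.0455
Sum = 0.11346.
The ratio is 0.0099 / 0.0462 (the normalizer cancels) = 0.2143.

0.2143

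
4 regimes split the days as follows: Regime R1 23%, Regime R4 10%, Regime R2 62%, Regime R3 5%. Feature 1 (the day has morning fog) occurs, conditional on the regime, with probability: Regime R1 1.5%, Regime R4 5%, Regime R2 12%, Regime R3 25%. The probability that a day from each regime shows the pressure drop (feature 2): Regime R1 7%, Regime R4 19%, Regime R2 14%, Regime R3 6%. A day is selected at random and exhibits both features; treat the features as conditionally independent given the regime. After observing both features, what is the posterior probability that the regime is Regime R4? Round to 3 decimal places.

0.077

Unnormalized posteriors (prior × likelihood):
  Regime R1: 0.23 × 0.015 × 0.07 = 0.0002415
  Regime R4: 0.1 × 0.05 × 0.19 = 0.00095
  Regime R2: 0.62 × 0.12 × 0.14 = 0.010416
  Regime R3: 0.05 × 0.25 × 0.06 = 0.00075
Normalizing constant = 0.0123575.
P(Regime R4 | evidence) = 0.00095 / 0.0123575 ≈ 0.077.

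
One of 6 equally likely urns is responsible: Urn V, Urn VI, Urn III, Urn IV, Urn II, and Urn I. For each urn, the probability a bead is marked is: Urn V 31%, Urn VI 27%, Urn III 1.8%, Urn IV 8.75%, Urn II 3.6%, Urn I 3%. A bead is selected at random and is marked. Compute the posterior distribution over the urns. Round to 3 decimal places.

With a uniform prior (1/6 each), posterior ∝ likelihood:
  Urn V: 0.31
  Urn VI: 0.27
  Urn III: 0.018
  Urn IV: 0.0875
  Urn II: 0.036
  Urn I: 0.03
Total = 0.7515.
P(Urn V | marked) = 0.31/0.7515 ≈ 0.413
P(Urn VI | marked) = 0.27/0.7515 ≈ 0.359
P(Urn III | marked) = 0.018/0.7515 ≈ 0.024
P(Urn IV | marked) = 0.0875/0.7515 ≈ 0.116
P(Urn II | marked) = 0.036/0.7515 ≈ 0.048
P(Urn I | marked) = 0.03/0.7515 ≈ 0.040

Urn V 0.413, Urn VI 0.359, Urn III 0.024, Urn IV 0.116, Urn II 0.048, Urn I 0.040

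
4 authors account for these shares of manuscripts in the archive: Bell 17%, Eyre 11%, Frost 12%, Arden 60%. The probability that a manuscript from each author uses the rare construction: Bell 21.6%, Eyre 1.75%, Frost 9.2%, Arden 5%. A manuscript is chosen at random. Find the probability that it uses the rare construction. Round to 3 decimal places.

0.080

Unnormalized posteriors (prior × likelihood):
  Bell: 0.17 × 0.216 = 0.03672
  Eyre: 0.11 × 0.0175 = 0.001925
  Frost: 0.12 × 0.092 = 0.01104
  Arden: 0.6 × 0.05 = 0.03
P(rare-form) = 0.03672 + 0.001925 + 0.01104 + 0.03 = 0.079685 → 0.080.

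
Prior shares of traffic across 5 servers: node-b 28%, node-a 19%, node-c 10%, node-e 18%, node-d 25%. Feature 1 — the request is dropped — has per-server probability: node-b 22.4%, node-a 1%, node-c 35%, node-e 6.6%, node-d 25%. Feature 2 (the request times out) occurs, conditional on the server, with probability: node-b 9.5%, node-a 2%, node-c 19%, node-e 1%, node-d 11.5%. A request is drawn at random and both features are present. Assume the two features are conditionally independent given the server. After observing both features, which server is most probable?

node-d

By Bayes' rule, posterior ∝ prior × likelihood:
  node-b: 0.28 × 0.224 × 0.095 = 0.0059584
  node-a: 0.19 × 0.01 × 0.02 = 0.000038
  node-c: 0.1 × 0.35 × 0.19 = 0.00665
  node-e: 0.18 × 0.066 × 0.01 = 0.0001188
  node-d: 0.25 × 0.25 × 0.115 = 0.0071875
Total = 0.0199527.
Largest term belongs to node-d, so node-d is most probable.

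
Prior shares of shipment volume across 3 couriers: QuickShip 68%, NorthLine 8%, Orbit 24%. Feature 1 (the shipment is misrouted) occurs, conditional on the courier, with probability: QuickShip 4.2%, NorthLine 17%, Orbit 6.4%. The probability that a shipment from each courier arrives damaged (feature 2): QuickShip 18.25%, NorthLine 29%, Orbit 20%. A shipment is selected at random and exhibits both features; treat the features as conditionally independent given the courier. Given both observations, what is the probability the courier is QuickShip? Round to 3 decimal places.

Unnormalized posteriors (prior × likelihood):
  QuickShip: 0.68 × 0.042 × 0.1825 = 0.0052122
  NorthLine: 0.08 × 0.17 × 0.29 = 0.003944
  Orbit: 0.24 × 0.064 × 0.2 = 0.003072
Normalizing constant = 0.0122282.
P(QuickShip | evidence) = 0.0052122 / 0.0122282 ≈ 0.426.

0.426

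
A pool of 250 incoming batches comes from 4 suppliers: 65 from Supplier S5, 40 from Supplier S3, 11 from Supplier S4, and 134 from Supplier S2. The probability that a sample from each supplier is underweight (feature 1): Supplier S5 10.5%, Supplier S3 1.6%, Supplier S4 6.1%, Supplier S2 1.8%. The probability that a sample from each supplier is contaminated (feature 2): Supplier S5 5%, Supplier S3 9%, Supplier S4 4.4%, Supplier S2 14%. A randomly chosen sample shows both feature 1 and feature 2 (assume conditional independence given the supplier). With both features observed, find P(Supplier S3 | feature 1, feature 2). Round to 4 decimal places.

0.0752

Compute prior × likelihood for every hypothesis:
  Supplier S5: 0.26 × 0.105 × 0.05 = 0.001365
  Supplier S3: 0.16 × 0.016 × 0.09 = 0.0002304
  Supplier S4: 0.044 × 0.061 × 0.044 = 0.000118096
  Supplier S2: 0.536 × 0.018 × 0.14 = 0.00135072
Total = 0.003064216.
P(Supplier S3 | evidence) = 0.0002304 / 0.003064216 ≈ 0.0752.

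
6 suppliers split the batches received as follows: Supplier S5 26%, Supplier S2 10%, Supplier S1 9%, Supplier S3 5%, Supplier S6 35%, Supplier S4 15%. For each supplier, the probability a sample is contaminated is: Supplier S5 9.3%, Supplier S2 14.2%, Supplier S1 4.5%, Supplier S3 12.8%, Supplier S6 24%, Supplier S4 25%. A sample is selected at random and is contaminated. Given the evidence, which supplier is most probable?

Supplier S6

By Bayes' rule, posterior ∝ prior × likelihood:
  Supplier S5: 0.26 × 0.093 = 0.02418
  Supplier S2: 0.1 × 0.142 = 0.0142
  Supplier S1: 0.09 × 0.045 = 0.00405
  Supplier S3: 0.05 × 0.128 = 0.0064
  Supplier S6: 0.35 × 0.24 = 0.084
  Supplier S4: 0.15 × 0.25 = 0.0375
Sum = 0.17033.
Largest term belongs to Supplier S6, so Supplier S6 is most probable.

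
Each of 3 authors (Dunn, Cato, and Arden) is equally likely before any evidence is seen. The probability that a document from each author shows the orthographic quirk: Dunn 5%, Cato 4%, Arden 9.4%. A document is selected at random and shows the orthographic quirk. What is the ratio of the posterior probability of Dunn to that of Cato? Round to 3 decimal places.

With a uniform prior (1/3 each), posterior ∝ likelihood:
  Dunn: 0.05
  Cato: 0.04
  Arden: 0.094
Sum = 0.184.
The ratio is 0.05 / 0.04 (the normalizer cancels) = 1.250.

1.250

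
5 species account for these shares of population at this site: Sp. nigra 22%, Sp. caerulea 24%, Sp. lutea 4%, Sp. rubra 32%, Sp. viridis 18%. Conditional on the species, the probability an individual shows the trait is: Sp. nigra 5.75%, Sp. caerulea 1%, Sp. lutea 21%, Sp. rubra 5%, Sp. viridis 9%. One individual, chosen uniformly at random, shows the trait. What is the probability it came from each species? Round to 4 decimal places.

Sp. nigra 0.2273, Sp. caerulea 0.0431, Sp. lutea 0.1509, Sp. rubra 0.2875, Sp. viridis 0.2911

Prior × likelihood for each hypothesis:
  Sp. nigra: 0.22 × 0.0575 = 0.01265
  Sp. caerulea: 0.24 × 0.01 = 0.0024
  Sp. lutea: 0.04 × 0.21 = 0.0084
  Sp. rubra: 0.32 × 0.05 = 0.016
  Sp. viridis: 0.18 × 0.09 = 0.0162
Normalizing constant = 0.05565.
P(Sp. nigra | trait) = 0.01265/0.05565 ≈ 0.2273
P(Sp. caerulea | trait) = 0.0024/0.05565 ≈ 0.0431
P(Sp. lutea | trait) = 0.0084/0.05565 ≈ 0.1509
P(Sp. rubra | trait) = 0.016/0.05565 ≈ 0.2875
P(Sp. viridis | trait) = 0.0162/0.05565 ≈ 0.2911
(Check: 0.2273+0.0431+0.1509+0.2875+0.2911 = 0.9999.)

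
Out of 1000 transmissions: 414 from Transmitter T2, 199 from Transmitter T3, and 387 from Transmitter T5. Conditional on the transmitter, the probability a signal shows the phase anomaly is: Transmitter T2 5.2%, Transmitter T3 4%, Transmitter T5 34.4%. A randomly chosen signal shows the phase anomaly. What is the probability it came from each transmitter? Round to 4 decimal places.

Unnormalized posteriors (prior × likelihood):
  Transmitter T2: 0.414 × 0.052 = 0.021528
  Transmitter T3: 0.199 × 0.04 = 0.00796
  Transmitter T5: 0.387 × 0.344 = 0.133128
Sum = 0.162616.
P(Transmitter T2 | anomaly) = 0.021528/0.162616 ≈ 0.1324
P(Transmitter T3 | anomaly) = 0.00796/0.162616 ≈ 0.0489
P(Transmitter T5 | anomaly) = 0.133128/0.162616 ≈ 0.8187

Transmitter T2 0.1324, Transmitter T3 0.0489, Transmitter T5 0.8187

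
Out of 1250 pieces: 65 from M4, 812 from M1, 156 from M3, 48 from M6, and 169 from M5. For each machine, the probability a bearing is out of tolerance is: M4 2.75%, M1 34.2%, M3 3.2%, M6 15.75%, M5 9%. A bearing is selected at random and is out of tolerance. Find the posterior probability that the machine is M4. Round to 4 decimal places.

0.0058

Prior × likelihood for each hypothesis:
  M4: 0.052 × 0.0275 = 0.00143
  M1: 0.6496 × 0.342 = 0.2221632
  M3: 0.1248 × 0.032 = 0.0039936
  M6: 0.0384 × 0.1575 = 0.006048
  M5: 0.1352 × 0.09 = 0.012168
Sum = 0.2458028.
P(M4 | evidence) = 0.00143 / 0.2458028 ≈ 0.0058.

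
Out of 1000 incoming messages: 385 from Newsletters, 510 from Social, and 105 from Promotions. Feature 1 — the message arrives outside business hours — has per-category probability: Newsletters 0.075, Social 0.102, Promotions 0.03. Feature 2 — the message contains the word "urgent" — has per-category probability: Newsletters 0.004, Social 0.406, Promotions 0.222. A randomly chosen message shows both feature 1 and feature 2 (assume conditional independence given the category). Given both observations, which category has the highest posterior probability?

Social

By Bayes' rule, posterior ∝ prior × likelihood:
  Newsletters: 0.385 × 0.075 × 0.004 = 0.0001155
  Social: 0.51 × 0.102 × 0.406 = 0.02112012
  Promotions: 0.105 × 0.03 × 0.222 = 0.0006993
Total = 0.02193492.
Largest term belongs to Social, so Social is most probable.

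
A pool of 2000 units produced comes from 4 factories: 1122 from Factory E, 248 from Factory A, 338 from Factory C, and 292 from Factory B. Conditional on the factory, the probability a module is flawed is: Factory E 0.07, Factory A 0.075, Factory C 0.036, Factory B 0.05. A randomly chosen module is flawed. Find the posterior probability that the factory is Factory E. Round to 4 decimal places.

Prior × likelihood for each hypothesis:
  Factory E: 0.561 × 0.07 = 0.03927
  Factory A: 0.124 × 0.075 = 0.0093
  Factory C: 0.169 × 0.036 = 0.006084
  Factory B: 0.146 × 0.05 = 0.0073
Total = 0.061954.
P(Factory E | evidence) = 0.03927 / 0.061954 ≈ 0.6339.

0.6339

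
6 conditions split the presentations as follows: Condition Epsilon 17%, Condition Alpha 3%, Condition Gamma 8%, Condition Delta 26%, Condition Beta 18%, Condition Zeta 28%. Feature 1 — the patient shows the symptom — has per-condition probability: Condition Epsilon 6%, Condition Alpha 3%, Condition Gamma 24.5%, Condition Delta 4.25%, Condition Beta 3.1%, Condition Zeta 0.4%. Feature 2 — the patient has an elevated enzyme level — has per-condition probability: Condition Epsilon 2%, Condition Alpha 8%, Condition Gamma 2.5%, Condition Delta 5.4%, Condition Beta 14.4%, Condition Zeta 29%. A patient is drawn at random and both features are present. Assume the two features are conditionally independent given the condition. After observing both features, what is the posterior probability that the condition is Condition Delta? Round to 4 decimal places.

0.2395

Prior × likelihood for each hypothesis:
  Condition Epsilon: 0.17 × 0.06 × 0.02 = 0.000204
  Condition Alpha: 0.03 × 0.03 × 0.08 = 0.000072
  Condition Gamma: 0.08 × 0.245 × 0.025 = 0.00049
  Condition Delta: 0.26 × 0.0425 × 0.054 = 0.0005967
  Condition Beta: 0.18 × 0.031 × 0.144 = 0.00080352
  Condition Zeta: 0.28 × 0.004 × 0.29 = 0.0003248
Sum = 0.00249102.
P(Condition Delta | evidence) = 0.0005967 / 0.00249102 ≈ 0.2395.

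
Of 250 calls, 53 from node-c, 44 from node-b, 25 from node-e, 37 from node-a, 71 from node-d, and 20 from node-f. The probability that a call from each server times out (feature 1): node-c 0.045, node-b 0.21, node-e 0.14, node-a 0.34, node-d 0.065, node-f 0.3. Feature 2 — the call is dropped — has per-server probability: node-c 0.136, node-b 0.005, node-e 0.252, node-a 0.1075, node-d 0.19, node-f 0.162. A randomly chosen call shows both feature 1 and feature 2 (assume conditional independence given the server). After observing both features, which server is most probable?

node-a

By Bayes' rule, posterior ∝ prior × likelihood:
  node-c: 0.212 × 0.045 × 0.136 = 0.00129744
  node-b: 0.176 × 0.21 × 0.005 = 0.0001848
  node-e: 0.1 × 0.14 × 0.252 = 0.003528
  node-a: 0.148 × 0.34 × 0.1075 = 0.0054094
  node-d: 0.284 × 0.065 × 0.19 = 0.0035074
  node-f: 0.08 × 0.3 × 0.162 = 0.003888
Sum = 0.01781504.
Largest term belongs to node-a, so node-a is most probable.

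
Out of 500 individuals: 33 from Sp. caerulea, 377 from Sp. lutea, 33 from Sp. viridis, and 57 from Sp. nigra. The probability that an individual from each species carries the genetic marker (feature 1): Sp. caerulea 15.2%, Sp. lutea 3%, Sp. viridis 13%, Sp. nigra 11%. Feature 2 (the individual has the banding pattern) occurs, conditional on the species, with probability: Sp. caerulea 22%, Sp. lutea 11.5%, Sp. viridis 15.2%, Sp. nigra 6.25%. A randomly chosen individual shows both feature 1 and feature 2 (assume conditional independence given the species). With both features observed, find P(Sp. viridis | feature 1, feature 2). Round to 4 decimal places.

By Bayes' rule, posterior ∝ prior × likelihood:
  Sp. caerulea: 0.066 × 0.152 × 0.22 = 0.00220704
  Sp. lutea: 0.754 × 0.03 × 0.115 = 0.0026013
  Sp. viridis: 0.066 × 0.13 × 0.152 = 0.00130416
  Sp. nigra: 0.114 × 0.11 × 0.0625 = 0.00078375
Normalizing constant = 0.00689625.
P(Sp. viridis | evidence) = 0.00130416 / 0.00689625 ≈ 0.1891.

0.1891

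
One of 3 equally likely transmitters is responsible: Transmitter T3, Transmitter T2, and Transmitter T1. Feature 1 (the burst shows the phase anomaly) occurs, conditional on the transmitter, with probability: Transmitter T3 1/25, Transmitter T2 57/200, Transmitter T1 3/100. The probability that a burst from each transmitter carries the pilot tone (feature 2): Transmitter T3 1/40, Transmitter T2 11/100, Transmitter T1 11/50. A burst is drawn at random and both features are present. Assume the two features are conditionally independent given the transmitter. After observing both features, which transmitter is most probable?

Since the prior is uniform, the posterior is proportional to the likelihood:
  Transmitter T3: 0.04 × 0.025 = 0.001
  Transmitter T2: 0.285 × 0.11 = 0.03135
  Transmitter T1: 0.03 × 0.22 = 0.0066
Total = 0.03895.
Largest term belongs to Transmitter T2, so Transmitter T2 is most probable.

Transmitter T2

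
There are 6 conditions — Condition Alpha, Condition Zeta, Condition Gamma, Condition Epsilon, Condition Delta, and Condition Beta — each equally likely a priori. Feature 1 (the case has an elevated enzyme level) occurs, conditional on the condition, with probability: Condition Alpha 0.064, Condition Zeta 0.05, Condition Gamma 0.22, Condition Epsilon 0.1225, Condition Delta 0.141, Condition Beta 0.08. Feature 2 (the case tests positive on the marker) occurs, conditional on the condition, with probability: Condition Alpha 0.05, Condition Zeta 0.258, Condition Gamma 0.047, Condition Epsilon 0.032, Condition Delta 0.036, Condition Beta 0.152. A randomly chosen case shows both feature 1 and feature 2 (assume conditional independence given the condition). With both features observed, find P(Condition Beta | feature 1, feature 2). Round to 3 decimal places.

0.255

Since the prior is uniform, the posterior is proportional to the likelihood:
  Condition Alpha: 0.064 × 0.05 = 0.0032
  Condition Zeta: 0.05 × 0.258 = 0.0129
  Condition Gamma: 0.22 × 0.047 = 0.01034
  Condition Epsilon: 0.1225 × 0.032 = 0.00392
  Condition Delta: 0.141 × 0.036 = 0.005076
  Condition Beta: 0.08 × 0.152 = 0.01216
Total = 0.047596.
P(Condition Beta | evidence) = 0.01216 / 0.047596 ≈ 0.255.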